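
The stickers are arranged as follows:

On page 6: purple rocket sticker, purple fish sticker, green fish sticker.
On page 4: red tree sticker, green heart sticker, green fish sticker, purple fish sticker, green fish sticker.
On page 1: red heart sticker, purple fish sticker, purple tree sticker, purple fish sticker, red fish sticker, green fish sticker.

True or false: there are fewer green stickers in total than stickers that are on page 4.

There are 5 green stickers.
There are 5 stickers on page 4.
The claim requires 5 < 5, which does not hold.

False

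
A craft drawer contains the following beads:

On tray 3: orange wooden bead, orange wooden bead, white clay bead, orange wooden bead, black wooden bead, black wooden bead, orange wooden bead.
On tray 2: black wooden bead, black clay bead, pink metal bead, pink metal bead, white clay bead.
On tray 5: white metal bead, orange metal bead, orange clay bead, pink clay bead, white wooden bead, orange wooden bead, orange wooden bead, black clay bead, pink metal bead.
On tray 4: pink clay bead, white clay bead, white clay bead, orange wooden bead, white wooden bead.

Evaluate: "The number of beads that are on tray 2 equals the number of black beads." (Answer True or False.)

True

beads on tray 2: 5.
black beads: 5.
The claim requires 5 = 5, which holds.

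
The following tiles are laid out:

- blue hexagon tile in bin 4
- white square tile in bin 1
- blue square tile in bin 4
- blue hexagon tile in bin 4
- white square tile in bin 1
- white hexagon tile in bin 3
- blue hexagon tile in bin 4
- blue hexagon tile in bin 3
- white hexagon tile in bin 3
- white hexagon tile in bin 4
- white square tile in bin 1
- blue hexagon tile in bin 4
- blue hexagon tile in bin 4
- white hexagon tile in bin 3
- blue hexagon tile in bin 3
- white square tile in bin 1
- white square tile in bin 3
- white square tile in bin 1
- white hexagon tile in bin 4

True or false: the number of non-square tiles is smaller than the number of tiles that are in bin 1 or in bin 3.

There are 12 non-square tiles.
There are 11 tiles in bin 1 or in bin 3.
The claim requires 12 < 11, which does not hold.

False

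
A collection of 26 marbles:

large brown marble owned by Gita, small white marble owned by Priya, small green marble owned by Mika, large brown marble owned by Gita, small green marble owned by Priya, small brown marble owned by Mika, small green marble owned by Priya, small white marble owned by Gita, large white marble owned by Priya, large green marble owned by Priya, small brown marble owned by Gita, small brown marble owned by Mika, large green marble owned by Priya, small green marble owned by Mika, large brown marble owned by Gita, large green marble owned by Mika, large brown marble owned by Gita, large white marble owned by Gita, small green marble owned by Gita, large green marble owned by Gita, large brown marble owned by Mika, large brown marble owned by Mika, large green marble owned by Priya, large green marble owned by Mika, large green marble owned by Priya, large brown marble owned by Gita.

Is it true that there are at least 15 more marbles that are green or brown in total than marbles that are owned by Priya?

marbles that are green or brown: 22.
marbles owned by Priya: 8.
The claim requires 22 − 8 = 14 ≥ 15, which does not hold.

False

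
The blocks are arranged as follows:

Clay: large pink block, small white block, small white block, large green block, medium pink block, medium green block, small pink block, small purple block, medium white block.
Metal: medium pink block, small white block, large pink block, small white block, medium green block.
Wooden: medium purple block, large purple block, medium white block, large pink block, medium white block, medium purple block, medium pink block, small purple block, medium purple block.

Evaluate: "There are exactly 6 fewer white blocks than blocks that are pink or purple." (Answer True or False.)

True

|white blocks| = 7.
|blocks that are pink or purple| = 13.
The claim requires 13 − 7 (= 6) to equal 6, which holds.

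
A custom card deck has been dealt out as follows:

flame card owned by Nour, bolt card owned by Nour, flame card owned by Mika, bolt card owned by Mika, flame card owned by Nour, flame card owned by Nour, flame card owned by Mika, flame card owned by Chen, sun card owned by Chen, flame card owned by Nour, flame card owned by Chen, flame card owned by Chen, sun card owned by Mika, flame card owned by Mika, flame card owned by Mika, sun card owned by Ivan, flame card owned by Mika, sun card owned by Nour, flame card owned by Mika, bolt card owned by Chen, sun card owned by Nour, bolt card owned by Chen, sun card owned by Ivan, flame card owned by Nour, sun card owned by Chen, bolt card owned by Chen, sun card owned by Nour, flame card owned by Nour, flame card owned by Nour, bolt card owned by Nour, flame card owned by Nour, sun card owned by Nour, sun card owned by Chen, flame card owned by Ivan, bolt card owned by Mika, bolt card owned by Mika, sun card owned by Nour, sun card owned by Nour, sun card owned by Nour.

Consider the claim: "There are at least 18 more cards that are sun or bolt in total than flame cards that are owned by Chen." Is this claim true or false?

cards that are sun or bolt: 21.
flame cards owned by Chen: 3.
The claim requires 21 − 3 = 18 ≥ 18, which holds.

True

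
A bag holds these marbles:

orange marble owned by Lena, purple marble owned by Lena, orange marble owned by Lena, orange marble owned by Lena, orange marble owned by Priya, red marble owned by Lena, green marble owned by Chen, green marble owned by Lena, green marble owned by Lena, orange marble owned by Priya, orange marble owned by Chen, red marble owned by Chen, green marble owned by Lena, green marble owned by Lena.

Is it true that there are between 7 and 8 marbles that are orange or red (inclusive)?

There are 8 marbles that are orange or red.
The claim requires 7 ≤ 8 ≤ 8, which holds.

True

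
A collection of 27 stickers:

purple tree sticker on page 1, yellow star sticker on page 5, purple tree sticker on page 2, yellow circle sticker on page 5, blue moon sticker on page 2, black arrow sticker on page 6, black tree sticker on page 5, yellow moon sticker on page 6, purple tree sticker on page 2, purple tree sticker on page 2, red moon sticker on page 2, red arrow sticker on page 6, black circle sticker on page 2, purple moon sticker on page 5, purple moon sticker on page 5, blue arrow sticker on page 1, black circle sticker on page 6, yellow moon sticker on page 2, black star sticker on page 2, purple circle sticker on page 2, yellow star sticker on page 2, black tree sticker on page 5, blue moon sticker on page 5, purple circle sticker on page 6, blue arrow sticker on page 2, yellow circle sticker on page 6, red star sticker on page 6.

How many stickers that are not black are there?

21

Total stickers: 27; with the excluded value: 6; remaining 27 − 6 = 21.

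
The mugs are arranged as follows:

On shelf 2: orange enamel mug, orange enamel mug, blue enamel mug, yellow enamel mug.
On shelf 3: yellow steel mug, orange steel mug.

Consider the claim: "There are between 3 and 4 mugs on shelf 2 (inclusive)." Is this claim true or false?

True

mugs on shelf 2: 4.
The claim requires 3 ≤ 4 ≤ 4, which holds.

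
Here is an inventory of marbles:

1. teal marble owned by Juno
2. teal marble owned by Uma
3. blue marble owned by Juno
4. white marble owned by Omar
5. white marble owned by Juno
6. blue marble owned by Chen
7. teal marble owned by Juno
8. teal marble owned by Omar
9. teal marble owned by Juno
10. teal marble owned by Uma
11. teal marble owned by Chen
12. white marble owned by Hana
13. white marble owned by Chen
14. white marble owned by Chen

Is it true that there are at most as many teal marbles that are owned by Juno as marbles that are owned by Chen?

True

Count of teal marbles owned by Juno: 3.
Count of marbles owned by Chen: 4.
The claim requires 3 ≤ 4, which holds.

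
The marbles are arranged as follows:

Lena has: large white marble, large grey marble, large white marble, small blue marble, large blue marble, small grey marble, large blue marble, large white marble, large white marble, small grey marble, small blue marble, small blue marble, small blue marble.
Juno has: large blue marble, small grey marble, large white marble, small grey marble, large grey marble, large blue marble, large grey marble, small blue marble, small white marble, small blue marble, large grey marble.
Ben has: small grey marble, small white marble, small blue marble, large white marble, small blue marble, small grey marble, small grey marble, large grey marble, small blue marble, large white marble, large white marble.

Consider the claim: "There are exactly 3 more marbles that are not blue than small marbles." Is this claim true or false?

marbles that are not blue: 22.
small marbles: 18.
The claim requires 22 − 18 (= 4) to equal 3, which does not hold.

False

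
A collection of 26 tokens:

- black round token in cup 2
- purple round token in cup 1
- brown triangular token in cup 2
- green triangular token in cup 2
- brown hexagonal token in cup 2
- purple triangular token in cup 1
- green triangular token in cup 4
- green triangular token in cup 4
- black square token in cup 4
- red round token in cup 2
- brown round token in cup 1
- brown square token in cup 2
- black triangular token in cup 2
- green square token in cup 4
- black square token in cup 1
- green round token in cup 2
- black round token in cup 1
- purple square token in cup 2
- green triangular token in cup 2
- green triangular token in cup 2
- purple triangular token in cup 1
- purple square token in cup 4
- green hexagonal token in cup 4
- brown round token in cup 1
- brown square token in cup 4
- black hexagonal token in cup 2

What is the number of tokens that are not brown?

20

Total tokens: 26; with the excluded value: 6; remaining 26 − 6 = 20.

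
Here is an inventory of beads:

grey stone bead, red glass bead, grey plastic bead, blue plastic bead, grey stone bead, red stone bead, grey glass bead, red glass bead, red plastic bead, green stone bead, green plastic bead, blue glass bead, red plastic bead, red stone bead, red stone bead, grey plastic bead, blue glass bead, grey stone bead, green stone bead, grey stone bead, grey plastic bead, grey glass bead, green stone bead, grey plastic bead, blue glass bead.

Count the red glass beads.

2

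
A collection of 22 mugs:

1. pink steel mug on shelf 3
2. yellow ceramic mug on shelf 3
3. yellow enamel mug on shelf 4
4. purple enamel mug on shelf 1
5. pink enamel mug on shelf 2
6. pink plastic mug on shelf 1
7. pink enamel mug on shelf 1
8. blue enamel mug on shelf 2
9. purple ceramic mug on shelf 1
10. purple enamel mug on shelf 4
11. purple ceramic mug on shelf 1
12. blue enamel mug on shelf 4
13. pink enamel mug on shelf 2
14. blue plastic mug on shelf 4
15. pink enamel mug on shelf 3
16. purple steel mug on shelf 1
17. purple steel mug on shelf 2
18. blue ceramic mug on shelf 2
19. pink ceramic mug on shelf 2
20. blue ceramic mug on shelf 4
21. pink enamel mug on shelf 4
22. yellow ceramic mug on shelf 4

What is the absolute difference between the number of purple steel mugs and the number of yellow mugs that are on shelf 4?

purple steel mugs: 2. yellow mugs on shelf 4: 2.
|2 − 2| = 2 − 2 = 0.

0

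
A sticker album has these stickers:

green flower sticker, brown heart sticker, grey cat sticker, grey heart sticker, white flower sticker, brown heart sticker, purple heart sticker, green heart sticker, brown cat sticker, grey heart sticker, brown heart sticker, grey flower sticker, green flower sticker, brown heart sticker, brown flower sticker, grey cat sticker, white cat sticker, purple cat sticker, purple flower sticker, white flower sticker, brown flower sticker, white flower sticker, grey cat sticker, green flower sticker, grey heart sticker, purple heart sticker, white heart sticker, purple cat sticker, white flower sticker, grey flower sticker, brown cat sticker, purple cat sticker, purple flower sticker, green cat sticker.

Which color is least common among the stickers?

Counts by color: brown 8, grey 8, purple 7, white 6, green 5.
The minimum is 5, held uniquely by green.

green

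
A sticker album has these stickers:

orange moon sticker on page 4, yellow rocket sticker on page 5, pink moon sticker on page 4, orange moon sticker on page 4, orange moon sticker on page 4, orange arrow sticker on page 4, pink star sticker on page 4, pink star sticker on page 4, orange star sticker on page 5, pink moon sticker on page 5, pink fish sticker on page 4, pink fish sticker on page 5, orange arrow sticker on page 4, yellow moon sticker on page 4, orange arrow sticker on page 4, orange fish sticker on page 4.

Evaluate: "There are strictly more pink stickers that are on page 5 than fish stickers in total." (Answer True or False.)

pink stickers on page 5: 2.
fish stickers: 3.
The claim requires 2 > 3, which does not hold.

False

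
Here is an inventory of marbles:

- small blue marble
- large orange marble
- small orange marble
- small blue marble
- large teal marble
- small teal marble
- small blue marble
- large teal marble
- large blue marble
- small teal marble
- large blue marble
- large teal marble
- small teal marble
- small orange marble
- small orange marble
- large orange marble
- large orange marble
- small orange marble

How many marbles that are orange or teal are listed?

orange: 7; teal: 6; together 7 + 6 = 13.

13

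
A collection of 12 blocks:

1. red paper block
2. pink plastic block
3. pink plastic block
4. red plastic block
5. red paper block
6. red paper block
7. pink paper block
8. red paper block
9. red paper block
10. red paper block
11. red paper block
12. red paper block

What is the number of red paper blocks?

8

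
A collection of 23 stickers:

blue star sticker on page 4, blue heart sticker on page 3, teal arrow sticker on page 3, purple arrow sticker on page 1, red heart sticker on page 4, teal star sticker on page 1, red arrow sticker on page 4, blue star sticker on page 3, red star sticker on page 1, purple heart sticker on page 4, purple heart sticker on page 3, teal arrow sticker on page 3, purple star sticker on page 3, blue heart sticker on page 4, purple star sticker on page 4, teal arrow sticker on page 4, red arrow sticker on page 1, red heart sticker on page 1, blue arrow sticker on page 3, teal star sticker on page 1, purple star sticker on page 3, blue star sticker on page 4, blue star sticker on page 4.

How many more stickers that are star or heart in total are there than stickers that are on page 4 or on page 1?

stickers that are star or heart: 16.
stickers on page 4 or on page 1: 15.
16 − 15 = 1.

1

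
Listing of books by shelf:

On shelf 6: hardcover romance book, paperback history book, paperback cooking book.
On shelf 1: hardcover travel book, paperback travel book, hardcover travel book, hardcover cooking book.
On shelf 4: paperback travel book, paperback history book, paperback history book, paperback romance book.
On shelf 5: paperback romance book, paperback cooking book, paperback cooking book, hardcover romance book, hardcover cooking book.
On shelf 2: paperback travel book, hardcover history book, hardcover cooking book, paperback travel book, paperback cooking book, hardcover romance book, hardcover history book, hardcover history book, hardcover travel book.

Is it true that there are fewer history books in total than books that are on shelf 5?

history books: 6.
books on shelf 5: 5.
The claim requires 6 < 5, which does not hold.

False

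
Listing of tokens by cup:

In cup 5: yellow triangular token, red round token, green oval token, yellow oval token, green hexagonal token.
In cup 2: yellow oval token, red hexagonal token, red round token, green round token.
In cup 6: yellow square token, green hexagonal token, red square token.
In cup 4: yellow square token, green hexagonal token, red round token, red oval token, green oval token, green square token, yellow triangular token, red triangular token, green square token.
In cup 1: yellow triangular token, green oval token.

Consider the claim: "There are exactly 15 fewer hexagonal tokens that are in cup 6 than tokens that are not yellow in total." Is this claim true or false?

True

|hexagonal tokens in cup 6| = 1.
|tokens that are not yellow| = 16.
The claim requires 16 − 1 (= 15) to equal 15, which holds.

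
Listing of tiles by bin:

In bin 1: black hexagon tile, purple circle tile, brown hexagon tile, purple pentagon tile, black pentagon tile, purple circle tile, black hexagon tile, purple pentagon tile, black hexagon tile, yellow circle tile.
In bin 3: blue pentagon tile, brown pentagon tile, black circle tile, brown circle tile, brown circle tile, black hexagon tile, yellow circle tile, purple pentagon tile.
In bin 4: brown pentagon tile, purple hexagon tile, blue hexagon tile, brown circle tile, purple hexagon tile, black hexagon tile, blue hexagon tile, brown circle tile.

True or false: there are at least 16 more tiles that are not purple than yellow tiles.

True

tiles that are not purple: 19.
yellow tiles: 2.
The claim requires 19 − 2 = 17 ≥ 16, which holds.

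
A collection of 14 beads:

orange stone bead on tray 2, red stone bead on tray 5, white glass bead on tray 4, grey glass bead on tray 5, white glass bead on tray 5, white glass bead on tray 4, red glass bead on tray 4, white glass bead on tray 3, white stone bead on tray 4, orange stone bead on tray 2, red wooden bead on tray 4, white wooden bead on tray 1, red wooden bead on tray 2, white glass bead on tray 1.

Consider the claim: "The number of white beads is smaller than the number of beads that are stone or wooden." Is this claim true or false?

False

There are 7 white beads.
There are 7 beads that are stone or wooden.
The claim requires 7 < 7, which does not hold.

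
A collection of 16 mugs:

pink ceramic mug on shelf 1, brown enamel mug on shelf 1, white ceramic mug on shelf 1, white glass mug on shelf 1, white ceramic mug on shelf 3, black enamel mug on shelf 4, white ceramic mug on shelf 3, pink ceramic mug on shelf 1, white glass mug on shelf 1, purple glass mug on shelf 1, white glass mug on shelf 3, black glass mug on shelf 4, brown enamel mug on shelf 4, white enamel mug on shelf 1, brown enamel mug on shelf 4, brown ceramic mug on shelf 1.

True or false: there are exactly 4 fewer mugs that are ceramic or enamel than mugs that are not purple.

|mugs that are ceramic or enamel| = 11.
|mugs that are not purple| = 15.
The claim requires 15 − 11 (= 4) to equal 4, which holds.

True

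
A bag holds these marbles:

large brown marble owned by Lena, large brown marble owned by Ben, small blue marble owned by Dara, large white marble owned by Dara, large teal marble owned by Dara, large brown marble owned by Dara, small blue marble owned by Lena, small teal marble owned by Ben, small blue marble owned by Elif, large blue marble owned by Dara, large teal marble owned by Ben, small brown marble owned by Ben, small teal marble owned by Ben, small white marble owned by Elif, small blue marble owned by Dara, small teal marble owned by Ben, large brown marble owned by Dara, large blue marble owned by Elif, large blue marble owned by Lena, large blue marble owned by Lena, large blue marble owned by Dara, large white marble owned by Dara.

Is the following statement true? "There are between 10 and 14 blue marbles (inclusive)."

False

blue marbles: 9.
The claim requires 10 ≤ 9 ≤ 14, which does not hold.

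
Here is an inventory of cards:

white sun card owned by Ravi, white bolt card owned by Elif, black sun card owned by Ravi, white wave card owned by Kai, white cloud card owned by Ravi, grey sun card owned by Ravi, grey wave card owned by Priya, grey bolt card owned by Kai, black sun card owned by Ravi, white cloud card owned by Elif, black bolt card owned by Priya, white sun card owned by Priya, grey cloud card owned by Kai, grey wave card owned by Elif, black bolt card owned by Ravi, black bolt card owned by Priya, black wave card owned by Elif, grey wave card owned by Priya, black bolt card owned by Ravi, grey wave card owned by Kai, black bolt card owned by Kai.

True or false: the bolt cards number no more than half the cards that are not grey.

|bolt cards| = 7.
|cards that are not grey| = 14.
The claim requires 2 × 7 = 14 ≤ 14, which holds.

True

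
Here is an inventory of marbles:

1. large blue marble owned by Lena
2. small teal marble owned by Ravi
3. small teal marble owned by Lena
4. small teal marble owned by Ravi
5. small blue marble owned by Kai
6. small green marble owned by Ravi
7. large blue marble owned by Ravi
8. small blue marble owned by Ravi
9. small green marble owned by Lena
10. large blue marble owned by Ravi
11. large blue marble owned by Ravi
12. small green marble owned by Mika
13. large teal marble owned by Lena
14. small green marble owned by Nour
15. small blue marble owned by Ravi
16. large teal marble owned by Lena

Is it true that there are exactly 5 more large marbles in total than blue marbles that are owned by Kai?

True

There are 6 large marbles.
Count of blue marbles owned by Kai: 1.
The claim requires 6 − 1 (= 5) to equal 5, which holds.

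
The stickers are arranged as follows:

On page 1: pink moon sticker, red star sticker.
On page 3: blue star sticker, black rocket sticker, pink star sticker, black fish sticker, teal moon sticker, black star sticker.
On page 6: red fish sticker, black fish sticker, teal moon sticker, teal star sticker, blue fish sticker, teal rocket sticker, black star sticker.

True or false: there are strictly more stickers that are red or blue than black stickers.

There are 4 stickers that are red or blue.
There are 5 black stickers.
The claim requires 4 > 5, which does not hold.

False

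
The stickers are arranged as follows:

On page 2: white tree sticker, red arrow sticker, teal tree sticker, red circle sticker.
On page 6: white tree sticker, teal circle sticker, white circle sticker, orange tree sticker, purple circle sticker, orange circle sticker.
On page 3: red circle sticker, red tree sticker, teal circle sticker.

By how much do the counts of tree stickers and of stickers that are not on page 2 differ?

4

tree stickers: 5. stickers that are not on page 2: 9.
|5 − 9| = 9 − 5 = 4.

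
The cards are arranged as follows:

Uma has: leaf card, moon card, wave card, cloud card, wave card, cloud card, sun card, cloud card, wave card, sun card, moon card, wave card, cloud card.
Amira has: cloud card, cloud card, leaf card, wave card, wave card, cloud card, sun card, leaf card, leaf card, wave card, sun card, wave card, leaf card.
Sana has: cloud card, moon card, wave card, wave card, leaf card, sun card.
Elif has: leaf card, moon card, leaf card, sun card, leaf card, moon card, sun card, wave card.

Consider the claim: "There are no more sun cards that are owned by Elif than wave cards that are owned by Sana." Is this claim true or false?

Count of sun cards owned by Elif: 2.
Count of wave cards owned by Sana: 2.
The claim requires 2 ≤ 2, which holds.

True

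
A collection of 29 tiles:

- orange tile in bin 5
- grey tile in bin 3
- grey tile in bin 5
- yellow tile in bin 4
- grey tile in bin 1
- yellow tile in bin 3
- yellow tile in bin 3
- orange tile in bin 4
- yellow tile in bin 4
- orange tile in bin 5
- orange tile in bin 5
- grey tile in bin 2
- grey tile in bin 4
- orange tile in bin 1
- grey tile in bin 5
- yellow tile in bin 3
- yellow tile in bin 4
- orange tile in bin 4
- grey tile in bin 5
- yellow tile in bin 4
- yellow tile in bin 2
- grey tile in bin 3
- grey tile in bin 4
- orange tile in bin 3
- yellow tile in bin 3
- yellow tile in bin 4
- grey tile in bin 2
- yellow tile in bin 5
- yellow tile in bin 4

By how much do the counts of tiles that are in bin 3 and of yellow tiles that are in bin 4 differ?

1

tiles in bin 3: 7. yellow tiles in bin 4: 6.
|7 − 6| = 7 − 6 = 1.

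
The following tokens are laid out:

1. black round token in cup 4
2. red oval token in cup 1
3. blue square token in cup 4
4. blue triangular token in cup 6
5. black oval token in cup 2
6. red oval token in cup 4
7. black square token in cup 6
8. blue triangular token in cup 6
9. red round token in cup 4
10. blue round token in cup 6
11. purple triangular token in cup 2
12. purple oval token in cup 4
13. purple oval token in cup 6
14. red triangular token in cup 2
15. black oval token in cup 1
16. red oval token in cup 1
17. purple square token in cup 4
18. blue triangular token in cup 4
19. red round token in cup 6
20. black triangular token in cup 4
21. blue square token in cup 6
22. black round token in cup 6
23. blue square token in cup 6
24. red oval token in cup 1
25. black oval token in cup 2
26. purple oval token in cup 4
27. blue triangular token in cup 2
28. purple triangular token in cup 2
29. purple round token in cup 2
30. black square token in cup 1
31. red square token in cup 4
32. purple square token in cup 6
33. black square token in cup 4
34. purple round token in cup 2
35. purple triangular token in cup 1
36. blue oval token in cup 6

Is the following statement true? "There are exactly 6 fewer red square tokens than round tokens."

red square tokens: 1.
round tokens: 7.
The claim requires 7 − 1 (= 6) to equal 6, which holds.

True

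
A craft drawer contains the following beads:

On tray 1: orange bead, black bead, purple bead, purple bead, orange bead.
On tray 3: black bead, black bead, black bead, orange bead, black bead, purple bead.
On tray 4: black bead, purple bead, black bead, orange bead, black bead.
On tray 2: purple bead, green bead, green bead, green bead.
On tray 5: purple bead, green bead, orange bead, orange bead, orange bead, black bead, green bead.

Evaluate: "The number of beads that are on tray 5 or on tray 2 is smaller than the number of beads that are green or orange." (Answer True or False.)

There are 11 beads on tray 5 or on tray 2.
There are 12 beads that are green or orange.
The claim requires 11 < 12, which holds.

True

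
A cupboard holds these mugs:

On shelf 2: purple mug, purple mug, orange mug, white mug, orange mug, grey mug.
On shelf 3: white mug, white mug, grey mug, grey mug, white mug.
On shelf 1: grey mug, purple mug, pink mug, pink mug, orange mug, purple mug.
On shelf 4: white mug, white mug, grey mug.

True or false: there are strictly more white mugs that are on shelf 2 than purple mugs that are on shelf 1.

There is 1 white mug on shelf 2.
There are 2 purple mugs on shelf 1.
The claim requires 1 > 2, which does not hold.

False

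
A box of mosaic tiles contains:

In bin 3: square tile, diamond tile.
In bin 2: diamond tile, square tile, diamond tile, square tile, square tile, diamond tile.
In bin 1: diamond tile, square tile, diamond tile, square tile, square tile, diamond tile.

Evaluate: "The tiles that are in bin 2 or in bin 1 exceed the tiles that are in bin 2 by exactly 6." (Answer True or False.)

There are 12 tiles in bin 2 or in bin 1.
There are 6 tiles in bin 2.
The claim requires 12 − 6 (= 6) to equal 6, which holds.

True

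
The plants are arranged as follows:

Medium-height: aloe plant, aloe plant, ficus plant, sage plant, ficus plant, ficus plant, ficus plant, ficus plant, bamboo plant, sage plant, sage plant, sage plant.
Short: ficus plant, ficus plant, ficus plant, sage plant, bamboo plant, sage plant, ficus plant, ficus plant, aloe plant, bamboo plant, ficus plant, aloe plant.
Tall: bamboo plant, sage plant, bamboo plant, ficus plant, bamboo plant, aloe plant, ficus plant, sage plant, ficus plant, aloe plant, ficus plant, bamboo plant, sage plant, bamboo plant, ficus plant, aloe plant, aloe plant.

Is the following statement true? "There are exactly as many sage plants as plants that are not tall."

sage plants: 9.
plants that are not tall: 24.
The claim requires 9 = 24, which does not hold.

False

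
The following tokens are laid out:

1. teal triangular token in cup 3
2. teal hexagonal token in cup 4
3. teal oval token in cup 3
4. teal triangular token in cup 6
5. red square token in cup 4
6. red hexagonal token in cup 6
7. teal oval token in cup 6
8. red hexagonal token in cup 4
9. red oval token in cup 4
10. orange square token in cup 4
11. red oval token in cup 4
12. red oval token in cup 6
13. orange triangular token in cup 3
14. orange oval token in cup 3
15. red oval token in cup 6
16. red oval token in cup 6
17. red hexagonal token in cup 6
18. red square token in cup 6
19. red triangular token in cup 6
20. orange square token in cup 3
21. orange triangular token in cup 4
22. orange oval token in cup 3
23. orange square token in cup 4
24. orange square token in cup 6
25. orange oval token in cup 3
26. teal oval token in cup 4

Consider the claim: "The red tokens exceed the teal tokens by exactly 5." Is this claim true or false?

True

red tokens: 11.
teal tokens: 6.
The claim requires 11 − 6 (= 5) to equal 5, which holds.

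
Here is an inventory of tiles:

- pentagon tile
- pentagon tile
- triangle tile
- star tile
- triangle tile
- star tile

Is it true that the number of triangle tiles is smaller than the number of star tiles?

False

There are 2 triangle tiles.
There are 2 star tiles.
The claim requires 2 < 2, which does not hold.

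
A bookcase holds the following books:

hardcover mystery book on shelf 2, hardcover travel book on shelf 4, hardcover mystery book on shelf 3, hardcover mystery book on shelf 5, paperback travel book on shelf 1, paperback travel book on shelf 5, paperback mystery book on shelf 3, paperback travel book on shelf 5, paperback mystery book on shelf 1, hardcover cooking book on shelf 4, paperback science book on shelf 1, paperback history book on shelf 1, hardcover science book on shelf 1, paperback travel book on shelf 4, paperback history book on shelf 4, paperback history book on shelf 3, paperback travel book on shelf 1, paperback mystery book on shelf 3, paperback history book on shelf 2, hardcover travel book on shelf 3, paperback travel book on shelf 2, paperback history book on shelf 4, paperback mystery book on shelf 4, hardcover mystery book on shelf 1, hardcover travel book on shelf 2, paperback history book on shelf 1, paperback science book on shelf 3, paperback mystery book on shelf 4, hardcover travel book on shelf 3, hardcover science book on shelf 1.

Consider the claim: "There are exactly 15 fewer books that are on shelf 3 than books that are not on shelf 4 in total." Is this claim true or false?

books on shelf 3: 7.
books that are not on shelf 4: 23.
The claim requires 23 − 7 (= 16) to equal 15, which does not hold.

False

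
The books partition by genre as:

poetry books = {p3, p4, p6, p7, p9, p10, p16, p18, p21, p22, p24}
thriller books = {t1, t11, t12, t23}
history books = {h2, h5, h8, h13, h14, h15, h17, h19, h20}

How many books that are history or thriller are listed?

history: 9; thriller: 4; together 9 + 4 = 13.

13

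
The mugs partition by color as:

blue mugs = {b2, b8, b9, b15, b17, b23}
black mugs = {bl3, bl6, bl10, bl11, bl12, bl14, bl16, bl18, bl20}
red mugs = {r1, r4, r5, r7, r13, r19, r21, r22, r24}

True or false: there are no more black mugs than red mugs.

True

black mugs: 9.
red mugs: 9.
The claim requires 9 ≤ 9, which holds.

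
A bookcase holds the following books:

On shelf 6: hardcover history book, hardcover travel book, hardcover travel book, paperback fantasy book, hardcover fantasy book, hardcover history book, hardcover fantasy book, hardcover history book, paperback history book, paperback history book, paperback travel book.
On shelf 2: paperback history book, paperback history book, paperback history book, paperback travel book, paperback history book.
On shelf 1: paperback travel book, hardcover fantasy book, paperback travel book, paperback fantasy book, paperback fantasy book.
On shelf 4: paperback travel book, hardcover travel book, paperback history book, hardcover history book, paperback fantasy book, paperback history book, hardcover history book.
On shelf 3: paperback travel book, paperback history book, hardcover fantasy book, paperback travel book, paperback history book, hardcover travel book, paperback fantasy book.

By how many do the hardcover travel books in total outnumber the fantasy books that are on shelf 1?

1

hardcover travel books: 4.
fantasy books on shelf 1: 3.
4 − 3 = 1.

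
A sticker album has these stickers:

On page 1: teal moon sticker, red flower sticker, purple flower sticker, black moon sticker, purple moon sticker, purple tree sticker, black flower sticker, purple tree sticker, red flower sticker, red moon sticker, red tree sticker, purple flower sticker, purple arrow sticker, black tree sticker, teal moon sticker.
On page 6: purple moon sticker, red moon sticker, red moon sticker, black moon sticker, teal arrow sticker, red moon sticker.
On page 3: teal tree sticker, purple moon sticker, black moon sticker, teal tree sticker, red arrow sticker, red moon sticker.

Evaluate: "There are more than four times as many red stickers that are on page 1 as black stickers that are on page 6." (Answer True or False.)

False

|red stickers on page 1| = 4.
|black stickers on page 6| = 1.
The claim requires 4 > 4 × 1 = 4, which does not hold.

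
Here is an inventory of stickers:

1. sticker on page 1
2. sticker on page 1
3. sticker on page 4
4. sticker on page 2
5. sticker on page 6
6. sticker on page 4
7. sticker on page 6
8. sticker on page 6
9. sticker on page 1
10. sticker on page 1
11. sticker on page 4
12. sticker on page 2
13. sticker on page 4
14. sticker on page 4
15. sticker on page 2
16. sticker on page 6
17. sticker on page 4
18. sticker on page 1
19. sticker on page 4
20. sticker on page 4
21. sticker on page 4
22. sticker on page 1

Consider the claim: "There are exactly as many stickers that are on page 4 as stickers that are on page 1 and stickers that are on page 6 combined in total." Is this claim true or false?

|stickers on page 4| = 9.
stickers on page 1: 6; stickers on page 6: 4; combined: 6 + 4 = 10.
The claim requires 9 = 10, which does not hold.

False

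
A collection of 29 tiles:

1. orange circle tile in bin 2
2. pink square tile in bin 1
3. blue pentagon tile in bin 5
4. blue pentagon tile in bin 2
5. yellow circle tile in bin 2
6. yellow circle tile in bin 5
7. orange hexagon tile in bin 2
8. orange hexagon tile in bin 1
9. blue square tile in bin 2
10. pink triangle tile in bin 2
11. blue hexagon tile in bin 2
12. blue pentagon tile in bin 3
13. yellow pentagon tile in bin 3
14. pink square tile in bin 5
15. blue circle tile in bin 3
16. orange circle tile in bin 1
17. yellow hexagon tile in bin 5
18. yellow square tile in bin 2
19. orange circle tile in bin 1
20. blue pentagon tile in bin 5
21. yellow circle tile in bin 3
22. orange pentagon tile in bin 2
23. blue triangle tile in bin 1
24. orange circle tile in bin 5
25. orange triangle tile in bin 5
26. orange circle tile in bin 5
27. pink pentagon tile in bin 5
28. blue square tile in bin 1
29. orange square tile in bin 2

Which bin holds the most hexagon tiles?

bin 2

Counts by bin (restricted to hexagon tiles): bin 2→2, bin 5→1, bin 1→1, bin 3→0.
The maximum is 2, held uniquely by bin 2.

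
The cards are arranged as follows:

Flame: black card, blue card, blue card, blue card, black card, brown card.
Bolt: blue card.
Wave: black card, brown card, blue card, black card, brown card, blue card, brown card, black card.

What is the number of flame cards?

6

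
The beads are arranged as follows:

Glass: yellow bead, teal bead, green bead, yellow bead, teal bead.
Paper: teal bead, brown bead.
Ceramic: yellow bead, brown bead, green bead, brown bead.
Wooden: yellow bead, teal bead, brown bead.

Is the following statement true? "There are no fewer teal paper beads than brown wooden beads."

|teal paper beads| = 1.
|brown wooden beads| = 1.
The claim requires 1 ≥ 1, which holds.

True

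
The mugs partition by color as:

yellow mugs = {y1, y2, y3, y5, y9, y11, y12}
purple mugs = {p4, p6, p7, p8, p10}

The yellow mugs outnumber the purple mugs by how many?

2

yellow mugs: 7.
purple mugs: 5.
7 − 5 = 2.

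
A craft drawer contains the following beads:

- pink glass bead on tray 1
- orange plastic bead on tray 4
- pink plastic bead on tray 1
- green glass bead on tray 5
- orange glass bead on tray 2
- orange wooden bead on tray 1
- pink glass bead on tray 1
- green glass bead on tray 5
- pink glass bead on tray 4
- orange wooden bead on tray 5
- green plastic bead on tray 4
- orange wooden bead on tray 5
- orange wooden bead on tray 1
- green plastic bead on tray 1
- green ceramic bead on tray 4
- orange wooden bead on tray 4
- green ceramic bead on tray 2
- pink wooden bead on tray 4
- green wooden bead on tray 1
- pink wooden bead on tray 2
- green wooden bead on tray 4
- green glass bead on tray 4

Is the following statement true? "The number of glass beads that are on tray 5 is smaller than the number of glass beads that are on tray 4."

glass beads on tray 5: 2.
glass beads on tray 4: 2.
The claim requires 2 < 2, which does not hold.

False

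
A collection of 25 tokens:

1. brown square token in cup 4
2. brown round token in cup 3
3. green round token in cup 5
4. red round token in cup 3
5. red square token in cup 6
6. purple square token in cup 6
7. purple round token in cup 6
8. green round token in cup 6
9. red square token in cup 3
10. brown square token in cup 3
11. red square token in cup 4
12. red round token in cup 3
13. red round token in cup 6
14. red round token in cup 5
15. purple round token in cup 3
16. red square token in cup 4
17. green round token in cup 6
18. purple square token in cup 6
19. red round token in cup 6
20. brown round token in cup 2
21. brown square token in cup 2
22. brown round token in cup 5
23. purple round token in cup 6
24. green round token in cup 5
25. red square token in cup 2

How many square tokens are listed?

10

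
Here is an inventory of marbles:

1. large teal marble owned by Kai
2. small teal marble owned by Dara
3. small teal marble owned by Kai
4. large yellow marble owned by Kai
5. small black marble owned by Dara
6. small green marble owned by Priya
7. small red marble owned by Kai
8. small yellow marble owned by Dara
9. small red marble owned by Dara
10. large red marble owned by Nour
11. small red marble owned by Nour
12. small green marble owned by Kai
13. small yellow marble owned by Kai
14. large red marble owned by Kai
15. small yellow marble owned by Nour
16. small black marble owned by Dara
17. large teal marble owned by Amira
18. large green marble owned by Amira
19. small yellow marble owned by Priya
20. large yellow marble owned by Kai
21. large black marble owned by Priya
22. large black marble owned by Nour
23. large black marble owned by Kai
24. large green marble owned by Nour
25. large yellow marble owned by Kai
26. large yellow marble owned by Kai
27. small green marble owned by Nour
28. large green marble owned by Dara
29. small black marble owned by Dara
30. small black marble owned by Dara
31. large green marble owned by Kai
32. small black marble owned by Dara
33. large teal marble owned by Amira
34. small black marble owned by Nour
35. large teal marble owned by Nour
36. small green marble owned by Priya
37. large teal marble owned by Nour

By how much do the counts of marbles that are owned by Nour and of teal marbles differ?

2

marbles owned by Nour: 9. teal marbles: 7.
|9 − 7| = 9 − 7 = 2.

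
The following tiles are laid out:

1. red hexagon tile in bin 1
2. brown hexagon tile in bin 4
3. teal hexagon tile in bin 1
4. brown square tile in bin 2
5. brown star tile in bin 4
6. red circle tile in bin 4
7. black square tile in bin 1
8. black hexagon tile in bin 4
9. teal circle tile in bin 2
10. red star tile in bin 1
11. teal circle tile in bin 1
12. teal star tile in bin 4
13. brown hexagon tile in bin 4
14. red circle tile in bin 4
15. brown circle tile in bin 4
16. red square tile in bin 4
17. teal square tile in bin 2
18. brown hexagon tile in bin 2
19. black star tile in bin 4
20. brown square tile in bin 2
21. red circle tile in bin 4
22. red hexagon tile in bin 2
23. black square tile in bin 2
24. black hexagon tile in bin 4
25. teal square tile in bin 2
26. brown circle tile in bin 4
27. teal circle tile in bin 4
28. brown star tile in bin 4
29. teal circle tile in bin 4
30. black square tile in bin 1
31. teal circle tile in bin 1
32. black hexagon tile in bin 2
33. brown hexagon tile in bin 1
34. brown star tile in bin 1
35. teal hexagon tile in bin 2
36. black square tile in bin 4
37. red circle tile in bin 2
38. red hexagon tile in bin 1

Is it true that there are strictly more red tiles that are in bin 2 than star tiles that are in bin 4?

False

|red tiles in bin 2| = 2.
|star tiles in bin 4| = 4.
The claim requires 2 > 4, which does not hold.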